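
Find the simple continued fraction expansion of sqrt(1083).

[32; (1, 9, 1, 64)]

Write x_i = (sqrt(1083) + m_i)/d_i with (m_0, d_0) = (0, 1). a_0 = floor(sqrt(1083)) = 32, since 32^2 = 1024 <= 1083 < 1089 = 33^2.
Iterate m_{i+1} = d_i*a_i - m_i, d_{i+1} = (1083 - m_{i+1}^2)/d_i, a_{i+1} = floor((a_0 + m_{i+1})/d_{i+1}):
  m_1 = 1*32 - 0 = 32, d_1 = (1083 - 32^2)/1 = 59/1 = 59, a_1 = floor((32 + 32)/59) = 1.
  m_2 = 59*1 - 32 = 27, d_2 = (1083 - 27^2)/59 = 354/59 = 6, a_2 = floor((32 + 27)/6) = 9.
  m_3 = 6*9 - 27 = 27, d_3 = (1083 - 27^2)/6 = 354/6 = 59, a_3 = floor((32 + 27)/59) = 1.
  m_4 = 59*1 - 27 = 32, d_4 = (1083 - 32^2)/59 = 59/59 = 1, a_4 = floor((32 + 32)/1) = 64.
  m_5 = 1*64 - 32 = 32, d_5 = (1083 - 32^2)/1 = 59/1 = 59: (m_5, d_5) = (m_1, d_1) = (32, 59), so from here the quotients repeat a_1, ..., a_4; the period length is 4.
Hence the expansion of sqrt(1083) is a_0 = 32 followed by the repeating block 1, 9, 1, 64 (period 4).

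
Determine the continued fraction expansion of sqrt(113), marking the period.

Write x_i = (sqrt(113) + m_i)/d_i with (m_0, d_0) = (0, 1). a_0 = floor(sqrt(113)) = 10, since 10^2 = 100 <= 113 < 121 = 11^2.
Iterate m_{i+1} = d_i*a_i - m_i, d_{i+1} = (113 - m_{i+1}^2)/d_i, a_{i+1} = floor((a_0 + m_{i+1})/d_{i+1}):
  m_1 = 1*10 - 0 = 10, d_1 = (113 - 10^2)/1 = 13/1 = 13, a_1 = floor((10 + 10)/13) = 1.
  m_2 = 13*1 - 10 = 3, d_2 = (113 - 3^2)/13 = 104/13 = 8, a_2 = floor((10 + 3)/8) = 1.
  m_3 = 8*1 - 3 = 5, d_3 = (113 - 5^2)/8 = 88/8 = 11, a_3 = floor((10 + 5)/11) = 1.
  m_4 = 11*1 - 5 = 6, d_4 = (113 - 6^2)/11 = 77/11 = 7, a_4 = floor((10 + 6)/7) = 2.
  m_5 = 7*2 - 6 = 8, d_5 = (113 - 8^2)/7 = 49/7 = 7, a_5 = floor((10 + 8)/7) = 2.
  m_6 = 7*2 - 8 = 6, d_6 = (113 - 6^2)/7 = 77/7 = 11, a_6 = floor((10 + 6)/11) = 1.
  m_7 = 11*1 - 6 = 5, d_7 = (113 - 5^2)/11 = 88/11 = 8, a_7 = floor((10 + 5)/8) = 1.
  m_8 = 8*1 - 5 = 3, d_8 = (113 - 3^2)/8 = 104/8 = 13, a_8 = floor((10 + 3)/13) = 1.
  m_9 = 13*1 - 3 = 10, d_9 = (113 - 10^2)/13 = 13/13 = 1, a_9 = floor((10 + 10)/1) = 20.
  m_10 = 1*20 - 10 = 10, d_10 = (113 - 10^2)/1 = 13/1 = 13: (m_10, d_10) = (m_1, d_1) = (10, 13), so from here the quotients repeat a_1, ..., a_9; the period length is 9.
Hence the expansion of sqrt(113) is a_0 = 10 followed by the repeating block 1, 1, 1, 2, 2, 1, 1, 1, 20 (period 9).

[10; (1, 1, 1, 2, 2, 1, 1, 1, 20)]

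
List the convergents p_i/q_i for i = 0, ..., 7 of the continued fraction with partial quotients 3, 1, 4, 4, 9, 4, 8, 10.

Using the convergent recurrence p_i = a_i*p_{i-1} + p_{i-2}, q_i = a_i*q_{i-1} + q_{i-2} with p_{-2}=0, p_{-1}=1, q_{-2}=1, q_{-1}=0:
  i=0: a_0=3, p_0 = 3*1 + 0 = 3, q_0 = 3*0 + 1 = 1.
  i=1: a_1=1, p_1 = 1*3 + 1 = 4, q_1 = 1*1 + 0 = 1.
  i=2: a_2=4, p_2 = 4*4 + 3 = 19, q_2 = 4*1 + 1 = 5.
  i=3: a_3=4, p_3 = 4*19 + 4 = 80, q_3 = 4*5 + 1 = 21.
  i=4: a_4=9, p_4 = 9*80 + 19 = 739, q_4 = 9*21 + 5 = 194.
  i=5: a_5=4, p_5 = 4*739 + 80 = 3036, q_5 = 4*194 + 21 = 797.
  i=6: a_6=8, p_6 = 8*3036 + 739 = 25027, q_6 = 8*797 + 194 = 6570.
  i=7: a_7=10, p_7 = 10*25027 + 3036 = 253306, q_7 = 10*6570 + 797 = 66497.

3/1, 4/1, 19/5, 80/21, 739/194, 3036/797, 25027/6570, 253306/66497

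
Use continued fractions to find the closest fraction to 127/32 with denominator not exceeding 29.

Expand x = 127/32 as a continued fraction with the Euclidean algorithm:
  127 = 3*32 + 31, so a_0 = 3.
  32 = 1*31 + 1, so a_1 = 1.
  31 = 31*1 + 0, so a_2 = 31.
so x = [3; 1, 31].
Convergents (p_i = a_i*p_{i-1} + p_{i-2}, q_i = a_i*q_{i-1} + q_{i-2} with p_{-2}=0, p_{-1}=1, q_{-2}=1, q_{-1}=0), until the denominator exceeds 29:
  i=0: a_0=3, p_0 = 3*1 + 0 = 3, q_0 = 3*0 + 1 = 1.
  i=1: a_1=1, p_1 = 1*3 + 1 = 4, q_1 = 1*1 + 0 = 1.
  i=2: a_2=31, p_2 = 31*4 + 3 = 127, q_2 = 31*1 + 1 = 32.
q_2 = 32 > 29, so the last convergent with denominator <= 29 is p_1/q_1 = 4/1.
The closest fraction with denominator <= 29 is either p_1/q_1 or the intermediate fraction (k*p_1 + p_0)/(k*q_1 + q_0) with the largest k >= 1 whose denominator stays <= 29; these approach x as k grows, and every other convergent or intermediate fraction in range is farther away.
Largest k: floor((29 - q_0)/q_1) = floor((29 - 1)/1) = 28.
That gives (28*4 + 3)/(28*1 + 1) = 115/29.
Compare the errors: |x - 4/1| = |127*1 - 4*32|/(32*1) = 1/32, and |x - 115/29| = |127*29 - 115*32|/(32*29) = 3/928.
Cross-multiplying, 3*32 = 96 < 928 = 1*928, so 3/928 is smaller: the intermediate fraction 115/29 is closer to x than 4/1.

115/29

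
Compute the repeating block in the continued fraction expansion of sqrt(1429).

Write x_i = (sqrt(1429) + m_i)/d_i with (m_0, d_0) = (0, 1). a_0 = floor(sqrt(1429)) = 37, since 37^2 = 1369 <= 1429 < 1444 = 38^2.
Iterate m_{i+1} = d_i*a_i - m_i, d_{i+1} = (1429 - m_{i+1}^2)/d_i, a_{i+1} = floor((a_0 + m_{i+1})/d_{i+1}):
  m_1 = 1*37 - 0 = 37, d_1 = (1429 - 37^2)/1 = 60/1 = 60, a_1 = floor((37 + 37)/60) = 1.
  m_2 = 60*1 - 37 = 23, d_2 = (1429 - 23^2)/60 = 900/60 = 15, a_2 = floor((37 + 23)/15) = 4.
  m_3 = 15*4 - 23 = 37, d_3 = (1429 - 37^2)/15 = 60/15 = 4, a_3 = floor((37 + 37)/4) = 18.
  m_4 = 4*18 - 37 = 35, d_4 = (1429 - 35^2)/4 = 204/4 = 51, a_4 = floor((37 + 35)/51) = 1.
  m_5 = 51*1 - 35 = 16, d_5 = (1429 - 16^2)/51 = 1173/51 = 23, a_5 = floor((37 + 16)/23) = 2.
  m_6 = 23*2 - 16 = 30, d_6 = (1429 - 30^2)/23 = 529/23 = 23, a_6 = floor((37 + 30)/23) = 2.
  m_7 = 23*2 - 30 = 16, d_7 = (1429 - 16^2)/23 = 1173/23 = 51, a_7 = floor((37 + 16)/51) = 1.
  m_8 = 51*1 - 16 = 35, d_8 = (1429 - 35^2)/51 = 204/51 = 4, a_8 = floor((37 + 35)/4) = 18.
  m_9 = 4*18 - 35 = 37, d_9 = (1429 - 37^2)/4 = 60/4 = 15, a_9 = floor((37 + 37)/15) = 4.
  m_10 = 15*4 - 37 = 23, d_10 = (1429 - 23^2)/15 = 900/15 = 60, a_10 = floor((37 + 23)/60) = 1.
  m_11 = 60*1 - 23 = 37, d_11 = (1429 - 37^2)/60 = 60/60 = 1, a_11 = floor((37 + 37)/1) = 74.
  m_12 = 1*74 - 37 = 37, d_12 = (1429 - 37^2)/1 = 60/1 = 60: (m_12, d_12) = (m_1, d_1) = (37, 60), so from here the quotients repeat a_1, ..., a_11; the period length is 11.
Hence the expansion of sqrt(1429) is a_0 = 37 followed by the repeating block 1, 4, 18, 1, 2, 2, 1, 18, 4, 1, 74 (period 11).

[37; (1, 4, 18, 1, 2, 2, 1, 18, 4, 1, 74)]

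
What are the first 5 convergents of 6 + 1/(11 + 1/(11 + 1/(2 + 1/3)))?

Using the convergent recurrence p_i = a_i*p_{i-1} + p_{i-2}, q_i = a_i*q_{i-1} + q_{i-2} with p_{-2}=0, p_{-1}=1, q_{-2}=1, q_{-1}=0:
  i=0: a_0=6, p_0 = 6*1 + 0 = 6, q_0 = 6*0 + 1 = 1.
  i=1: a_1=11, p_1 = 11*6 + 1 = 67, q_1 = 11*1 + 0 = 11.
  i=2: a_2=11, p_2 = 11*67 + 6 = 743, q_2 = 11*11 + 1 = 122.
  i=3: a_3=2, p_3 = 2*743 + 67 = 1553, q_3 = 2*122 + 11 = 255.
  i=4: a_4=3, p_4 = 3*1553 + 743 = 5402, q_4 = 3*255 + 122 = 887.

6/1, 67/11, 743/122, 1553/255, 5402/887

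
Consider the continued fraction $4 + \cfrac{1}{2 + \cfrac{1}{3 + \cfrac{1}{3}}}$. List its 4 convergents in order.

Using the convergent recurrence p_i = a_i*p_{i-1} + p_{i-2}, q_i = a_i*q_{i-1} + q_{i-2} with p_{-2}=0, p_{-1}=1, q_{-2}=1, q_{-1}=0:
  i=0: a_0=4, p_0 = 4*1 + 0 = 4, q_0 = 4*0 + 1 = 1.
  i=1: a_1=2, p_1 = 2*4 + 1 = 9, q_1 = 2*1 + 0 = 2.
  i=2: a_2=3, p_2 = 3*9 + 4 = 31, q_2 = 3*2 + 1 = 7.
  i=3: a_3=3, p_3 = 3*31 + 9 = 102, q_3 = 3*7 + 2 = 23.

4/1, 9/2, 31/7, 102/23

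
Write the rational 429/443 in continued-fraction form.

Run the Euclidean algorithm on 429 and 443; the successive quotients are the partial quotients a_0, a_1, ... (each step inverts the fractional part left over by the previous one):
  429 = 0*443 + 429, so a_0 = 0.
  443 = 1*429 + 14, so a_1 = 1.
  429 = 30*14 + 9, so a_2 = 30.
  14 = 1*9 + 5, so a_3 = 1.
  9 = 1*5 + 4, so a_4 = 1.
  5 = 1*4 + 1, so a_5 = 1.
  4 = 4*1 + 0, so a_6 = 4.
The remainder reaches 0 after 7 divisions, so the expansion has 7 partial quotients, read off in order.

[0; 1, 30, 1, 1, 1, 4]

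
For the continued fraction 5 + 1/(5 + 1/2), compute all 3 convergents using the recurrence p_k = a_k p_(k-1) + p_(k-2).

5/1, 26/5, 57/11

Using the convergent recurrence p_i = a_i*p_{i-1} + p_{i-2}, q_i = a_i*q_{i-1} + q_{i-2} with p_{-2}=0, p_{-1}=1, q_{-2}=1, q_{-1}=0:
  i=0: a_0=5, p_0 = 5*1 + 0 = 5, q_0 = 5*0 + 1 = 1.
  i=1: a_1=5, p_1 = 5*5 + 1 = 26, q_1 = 5*1 + 0 = 5.
  i=2: a_2=2, p_2 = 2*26 + 5 = 57, q_2 = 2*5 + 1 = 11.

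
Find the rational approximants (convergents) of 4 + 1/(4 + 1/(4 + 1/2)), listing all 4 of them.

Using the convergent recurrence p_i = a_i*p_{i-1} + p_{i-2}, q_i = a_i*q_{i-1} + q_{i-2} with p_{-2}=0, p_{-1}=1, q_{-2}=1, q_{-1}=0:
  i=0: a_0=4, p_0 = 4*1 + 0 = 4, q_0 = 4*0 + 1 = 1.
  i=1: a_1=4, p_1 = 4*4 + 1 = 17, q_1 = 4*1 + 0 = 4.
  i=2: a_2=4, p_2 = 4*17 + 4 = 72, q_2 = 4*4 + 1 = 17.
  i=3: a_3=2, p_3 = 2*72 + 17 = 161, q_3 = 2*17 + 4 = 38.

4/1, 17/4, 72/17, 161/38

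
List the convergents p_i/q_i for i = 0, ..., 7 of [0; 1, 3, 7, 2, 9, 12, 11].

0/1, 1/1, 3/4, 22/29, 47/62, 445/587, 5387/7106, 59702/78753

Using the convergent recurrence p_i = a_i*p_{i-1} + p_{i-2}, q_i = a_i*q_{i-1} + q_{i-2} with p_{-2}=0, p_{-1}=1, q_{-2}=1, q_{-1}=0:
  i=0: a_0=0, p_0 = 0*1 + 0 = 0, q_0 = 0*0 + 1 = 1.
  i=1: a_1=1, p_1 = 1*0 + 1 = 1, q_1 = 1*1 + 0 = 1.
  i=2: a_2=3, p_2 = 3*1 + 0 = 3, q_2 = 3*1 + 1 = 4.
  i=3: a_3=7, p_3 = 7*3 + 1 = 22, q_3 = 7*4 + 1 = 29.
  i=4: a_4=2, p_4 = 2*22 + 3 = 47, q_4 = 2*29 + 4 = 62.
  i=5: a_5=9, p_5 = 9*47 + 22 = 445, q_5 = 9*62 + 29 = 587.
  i=6: a_6=12, p_6 = 12*445 + 47 = 5387, q_6 = 12*587 + 62 = 7106.
  i=7: a_7=11, p_7 = 11*5387 + 445 = 59702, q_7 = 11*7106 + 587 = 78753.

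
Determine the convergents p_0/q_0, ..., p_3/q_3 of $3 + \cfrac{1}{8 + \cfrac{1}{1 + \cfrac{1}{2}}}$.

3/1, 25/8, 28/9, 81/26

Using the convergent recurrence p_i = a_i*p_{i-1} + p_{i-2}, q_i = a_i*q_{i-1} + q_{i-2} with p_{-2}=0, p_{-1}=1, q_{-2}=1, q_{-1}=0:
  i=0: a_0=3, p_0 = 3*1 + 0 = 3, q_0 = 3*0 + 1 = 1.
  i=1: a_1=8, p_1 = 8*3 + 1 = 25, q_1 = 8*1 + 0 = 8.
  i=2: a_2=1, p_2 = 1*25 + 3 = 28, q_2 = 1*8 + 1 = 9.
  i=3: a_3=2, p_3 = 2*28 + 25 = 81, q_3 = 2*9 + 8 = 26.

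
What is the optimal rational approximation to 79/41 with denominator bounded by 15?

Expand x = 79/41 as a continued fraction with the Euclidean algorithm:
  79 = 1*41 + 38, so a_0 = 1.
  41 = 1*38 + 3, so a_1 = 1.
  38 = 12*3 + 2, so a_2 = 12.
  3 = 1*2 + 1, so a_3 = 1.
  2 = 2*1 + 0, so a_4 = 2.
so x = [1; 1, 12, 1, 2].
Convergents (p_i = a_i*p_{i-1} + p_{i-2}, q_i = a_i*q_{i-1} + q_{i-2} with p_{-2}=0, p_{-1}=1, q_{-2}=1, q_{-1}=0), until the denominator exceeds 15:
  i=0: a_0=1, p_0 = 1*1 + 0 = 1, q_0 = 1*0 + 1 = 1.
  i=1: a_1=1, p_1 = 1*1 + 1 = 2, q_1 = 1*1 + 0 = 1.
  i=2: a_2=12, p_2 = 12*2 + 1 = 25, q_2 = 12*1 + 1 = 13.
  i=3: a_3=1, p_3 = 1*25 + 2 = 27, q_3 = 1*13 + 1 = 14.
  i=4: a_4=2, p_4 = 2*27 + 25 = 79, q_4 = 2*14 + 13 = 41.
q_4 = 41 > 15, so the last convergent with denominator <= 15 is p_3/q_3 = 27/14.
The closest fraction with denominator <= 15 is either p_3/q_3 or the intermediate fraction (k*p_3 + p_2)/(k*q_3 + q_2) with the largest k >= 1 whose denominator stays <= 15; these approach x as k grows, and every other convergent or intermediate fraction in range is farther away.
Largest k: floor((15 - q_2)/q_3) = floor((15 - 13)/14) = 0.
Since k = 0, no intermediate fraction beyond p_3/q_3 has denominator <= 15, so the convergent 27/14 is the closest (its error is |79*14 - 27*41|/(41*14) = 1/574).

27/14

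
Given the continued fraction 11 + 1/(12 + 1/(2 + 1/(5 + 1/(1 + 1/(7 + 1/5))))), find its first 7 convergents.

Using the convergent recurrence p_i = a_i*p_{i-1} + p_{i-2}, q_i = a_i*q_{i-1} + q_{i-2} with p_{-2}=0, p_{-1}=1, q_{-2}=1, q_{-1}=0:
  i=0: a_0=11, p_0 = 11*1 + 0 = 11, q_0 = 11*0 + 1 = 1.
  i=1: a_1=12, p_1 = 12*11 + 1 = 133, q_1 = 12*1 + 0 = 12.
  i=2: a_2=2, p_2 = 2*133 + 11 = 277, q_2 = 2*12 + 1 = 25.
  i=3: a_3=5, p_3 = 5*277 + 133 = 1518, q_3 = 5*25 + 12 = 137.
  i=4: a_4=1, p_4 = 1*1518 + 277 = 1795, q_4 = 1*137 + 25 = 162.
  i=5: a_5=7, p_5 = 7*1795 + 1518 = 14083, q_5 = 7*162 + 137 = 1271.
  i=6: a_6=5, p_6 = 5*14083 + 1795 = 72210, q_6 = 5*1271 + 162 = 6517.

11/1, 133/12, 277/25, 1518/137, 1795/162, 14083/1271, 72210/6517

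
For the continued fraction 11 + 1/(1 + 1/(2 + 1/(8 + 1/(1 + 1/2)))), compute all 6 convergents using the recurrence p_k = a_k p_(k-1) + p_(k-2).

Using the convergent recurrence p_i = a_i*p_{i-1} + p_{i-2}, q_i = a_i*q_{i-1} + q_{i-2} with p_{-2}=0, p_{-1}=1, q_{-2}=1, q_{-1}=0:
  i=0: a_0=11, p_0 = 11*1 + 0 = 11, q_0 = 11*0 + 1 = 1.
  i=1: a_1=1, p_1 = 1*11 + 1 = 12, q_1 = 1*1 + 0 = 1.
  i=2: a_2=2, p_2 = 2*12 + 11 = 35, q_2 = 2*1 + 1 = 3.
  i=3: a_3=8, p_3 = 8*35 + 12 = 292, q_3 = 8*3 + 1 = 25.
  i=4: a_4=1, p_4 = 1*292 + 35 = 327, q_4 = 1*25 + 3 = 28.
  i=5: a_5=2, p_5 = 2*327 + 292 = 946, q_5 = 2*28 + 25 = 81.

11/1, 12/1, 35/3, 292/25, 327/28, 946/81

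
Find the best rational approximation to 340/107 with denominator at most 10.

Expand x = 340/107 as a continued fraction with the Euclidean algorithm:
  340 = 3*107 + 19, so a_0 = 3.
  107 = 5*19 + 12, so a_1 = 5.
  19 = 1*12 + 7, so a_2 = 1.
  12 = 1*7 + 5, so a_3 = 1.
  7 = 1*5 + 2, so a_4 = 1.
  5 = 2*2 + 1, so a_5 = 2.
  2 = 2*1 + 0, so a_6 = 2.
so x = [3; 5, 1, 1, 1, 2, 2].
Convergents (p_i = a_i*p_{i-1} + p_{i-2}, q_i = a_i*q_{i-1} + q_{i-2} with p_{-2}=0, p_{-1}=1, q_{-2}=1, q_{-1}=0), until the denominator exceeds 10:
  i=0: a_0=3, p_0 = 3*1 + 0 = 3, q_0 = 3*0 + 1 = 1.
  i=1: a_1=5, p_1 = 5*3 + 1 = 16, q_1 = 5*1 + 0 = 5.
  i=2: a_2=1, p_2 = 1*16 + 3 = 19, q_2 = 1*5 + 1 = 6.
  i=3: a_3=1, p_3 = 1*19 + 16 = 35, q_3 = 1*6 + 5 = 11.
q_3 = 11 > 10, so the last convergent with denominator <= 10 is p_2/q_2 = 19/6.
The closest fraction with denominator <= 10 is either p_2/q_2 or the intermediate fraction (k*p_2 + p_1)/(k*q_2 + q_1) with the largest k >= 1 whose denominator stays <= 10; these approach x as k grows, and every other convergent or intermediate fraction in range is farther away.
Largest k: floor((10 - q_1)/q_2) = floor((10 - 5)/6) = 0.
Since k = 0, no intermediate fraction beyond p_2/q_2 has denominator <= 10, so the convergent 19/6 is the closest (its error is |340*6 - 19*107|/(107*6) = 7/642).

19/6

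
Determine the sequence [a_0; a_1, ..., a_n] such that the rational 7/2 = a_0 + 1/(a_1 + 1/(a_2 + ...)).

Run the Euclidean algorithm on 7 and 2; the successive quotients are the partial quotients a_0, a_1, ... (each step inverts the fractional part left over by the previous one):
  7 = 3*2 + 1, so a_0 = 3.
  2 = 2*1 + 0, so a_1 = 2.
The remainder reaches 0 after 2 divisions, so the expansion has 2 partial quotients, read off in order.

[3; 2]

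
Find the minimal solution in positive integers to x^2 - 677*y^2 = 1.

(x, y) = (1353, 52)

First expand sqrt(677) as a continued fraction. With x_i = (sqrt(677) + m_i)/d_i and (m_0, d_0) = (0, 1): a_0 = floor(sqrt(677)) = 26, since 26^2 = 676 <= 677 < 729 = 27^2.
Iterate m_{i+1} = d_i*a_i - m_i, d_{i+1} = (677 - m_{i+1}^2)/d_i, a_{i+1} = floor((a_0 + m_{i+1})/d_{i+1}):
  m_1 = 1*26 - 0 = 26, d_1 = (677 - 26^2)/1 = 1/1 = 1, a_1 = floor((26 + 26)/1) = 52.
  m_2 = 1*52 - 26 = 26, d_2 = (677 - 26^2)/1 = 1/1 = 1: (m_2, d_2) = (m_1, d_1) = (26, 1), so from here the quotient a_1 repeats; the period length is 1.
So sqrt(677) = [26; (52)] with period length k = 1.
k is odd, so (p_{k-1}, q_{k-1}) only solves x^2 - 677y^2 = -1 and the fundamental solution of x^2 - 677y^2 = 1 is (p_{2k-1}, q_{2k-1}) = (p_1, q_1); compute convergents through index 1, running through the period twice.
Convergents (p_i = a_i*p_{i-1} + p_{i-2}, q_i = a_i*q_{i-1} + q_{i-2} with p_{-2}=0, p_{-1}=1, q_{-2}=1, q_{-1}=0):
  i=0: a_0=26, p_0 = 26*1 + 0 = 26, q_0 = 26*0 + 1 = 1.
  i=1: a_1=52, p_1 = 52*26 + 1 = 1353, q_1 = 52*1 + 0 = 52.
Indeed p_0^2 - 677*q_0^2 = 676 - 677 = -1, not +1.
Check: 1353^2 - 677*52^2 = 1830609 - 1830608 = 1, so (x, y) = (1353, 52) solves the equation, and by the theorem it is the least positive solution.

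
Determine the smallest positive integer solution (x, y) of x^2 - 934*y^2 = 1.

(x, y) = (3034565, 99294)

First expand sqrt(934) as a continued fraction. With x_i = (sqrt(934) + m_i)/d_i and (m_0, d_0) = (0, 1): a_0 = floor(sqrt(934)) = 30, since 30^2 = 900 <= 934 < 961 = 31^2.
Iterate m_{i+1} = d_i*a_i - m_i, d_{i+1} = (934 - m_{i+1}^2)/d_i, a_{i+1} = floor((a_0 + m_{i+1})/d_{i+1}):
  m_1 = 1*30 - 0 = 30, d_1 = (934 - 30^2)/1 = 34/1 = 34, a_1 = floor((30 + 30)/34) = 1.
  m_2 = 34*1 - 30 = 4, d_2 = (934 - 4^2)/34 = 918/34 = 27, a_2 = floor((30 + 4)/27) = 1.
  m_3 = 27*1 - 4 = 23, d_3 = (934 - 23^2)/27 = 405/27 = 15, a_3 = floor((30 + 23)/15) = 3.
  m_4 = 15*3 - 23 = 22, d_4 = (934 - 22^2)/15 = 450/15 = 30, a_4 = floor((30 + 22)/30) = 1.
  m_5 = 30*1 - 22 = 8, d_5 = (934 - 8^2)/30 = 870/30 = 29, a_5 = floor((30 + 8)/29) = 1.
  m_6 = 29*1 - 8 = 21, d_6 = (934 - 21^2)/29 = 493/29 = 17, a_6 = floor((30 + 21)/17) = 3.
  m_7 = 17*3 - 21 = 30, d_7 = (934 - 30^2)/17 = 34/17 = 2, a_7 = floor((30 + 30)/2) = 30.
  m_8 = 2*30 - 30 = 30, d_8 = (934 - 30^2)/2 = 34/2 = 17, a_8 = floor((30 + 30)/17) = 3.
  m_9 = 17*3 - 30 = 21, d_9 = (934 - 21^2)/17 = 493/17 = 29, a_9 = floor((30 + 21)/29) = 1.
  m_10 = 29*1 - 21 = 8, d_10 = (934 - 8^2)/29 = 870/29 = 30, a_10 = floor((30 + 8)/30) = 1.
  m_11 = 30*1 - 8 = 22, d_11 = (934 - 22^2)/30 = 450/30 = 15, a_11 = floor((30 + 22)/15) = 3.
  m_12 = 15*3 - 22 = 23, d_12 = (934 - 23^2)/15 = 405/15 = 27, a_12 = floor((30 + 23)/27) = 1.
  m_13 = 27*1 - 23 = 4, d_13 = (934 - 4^2)/27 = 918/27 = 34, a_13 = floor((30 + 4)/34) = 1.
  m_14 = 34*1 - 4 = 30, d_14 = (934 - 30^2)/34 = 34/34 = 1, a_14 = floor((30 + 30)/1) = 60.
  m_15 = 1*60 - 30 = 30, d_15 = (934 - 30^2)/1 = 34/1 = 34: (m_15, d_15) = (m_1, d_1) = (30, 34), so from here the quotients repeat a_1, ..., a_14; the period length is 14.
So sqrt(934) = [30; (1, 1, 3, 1, 1, 3, 30, 3, 1, 1, 3, 1, 1, 60)] with period length k = 14.
k is even, so the fundamental solution of x^2 - 934y^2 = 1 is (p_{k-1}, q_{k-1}) = (p_13, q_13); compute convergents through index 13.
Convergents (p_i = a_i*p_{i-1} + p_{i-2}, q_i = a_i*q_{i-1} + q_{i-2} with p_{-2}=0, p_{-1}=1, q_{-2}=1, q_{-1}=0):
  i=0: a_0=30, p_0 = 30*1 + 0 = 30, q_0 = 30*0 + 1 = 1.
  i=1: a_1=1, p_1 = 1*30 + 1 = 31, q_1 = 1*1 + 0 = 1.
  i=2: a_2=1, p_2 = 1*31 + 30 = 61, q_2 = 1*1 + 1 = 2.
  i=3: a_3=3, p_3 = 3*61 + 31 = 214, q_3 = 3*2 + 1 = 7.
  i=4: a_4=1, p_4 = 1*214 + 61 = 275, q_4 = 1*7 + 2 = 9.
  i=5: a_5=1, p_5 = 1*275 + 214 = 489, q_5 = 1*9 + 7 = 16.
  i=6: a_6=3, p_6 = 3*489 + 275 = 1742, q_6 = 3*16 + 9 = 57.
  i=7: a_7=30, p_7 = 30*1742 + 489 = 52749, q_7 = 30*57 + 16 = 1726.
  i=8: a_8=3, p_8 = 3*52749 + 1742 = 159989, q_8 = 3*1726 + 57 = 5235.
  i=9: a_9=1, p_9 = 1*159989 + 52749 = 212738, q_9 = 1*5235 + 1726 = 6961.
  i=10: a_10=1, p_10 = 1*212738 + 159989 = 372727, q_10 = 1*6961 + 5235 = 12196.
  i=11: a_11=3, p_11 = 3*372727 + 212738 = 1330919, q_11 = 3*12196 + 6961 = 43549.
  i=12: a_12=1, p_12 = 1*1330919 + 372727 = 1703646, q_12 = 1*43549 + 12196 = 55745.
  i=13: a_13=1, p_13 = 1*1703646 + 1330919 = 3034565, q_13 = 1*55745 + 43549 = 99294.
Check: 3034565^2 - 934*99294^2 = 9208584739225 - 9208584739224 = 1, so (x, y) = (3034565, 99294) solves the equation, and by the theorem it is the least positive solution.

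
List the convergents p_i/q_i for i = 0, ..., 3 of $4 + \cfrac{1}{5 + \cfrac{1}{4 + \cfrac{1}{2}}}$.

Using the convergent recurrence p_i = a_i*p_{i-1} + p_{i-2}, q_i = a_i*q_{i-1} + q_{i-2} with p_{-2}=0, p_{-1}=1, q_{-2}=1, q_{-1}=0:
  i=0: a_0=4, p_0 = 4*1 + 0 = 4, q_0 = 4*0 + 1 = 1.
  i=1: a_1=5, p_1 = 5*4 + 1 = 21, q_1 = 5*1 + 0 = 5.
  i=2: a_2=4, p_2 = 4*21 + 4 = 88, q_2 = 4*5 + 1 = 21.
  i=3: a_3=2, p_3 = 2*88 + 21 = 197, q_3 = 2*21 + 5 = 47.

4/1, 21/5, 88/21, 197/47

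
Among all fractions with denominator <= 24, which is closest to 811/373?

50/23

Expand x = 811/373 as a continued fraction with the Euclidean algorithm:
  811 = 2*373 + 65, so a_0 = 2.
  373 = 5*65 + 48, so a_1 = 5.
  65 = 1*48 + 17, so a_2 = 1.
  48 = 2*17 + 14, so a_3 = 2.
  17 = 1*14 + 3, so a_4 = 1.
  14 = 4*3 + 2, so a_5 = 4.
  3 = 1*2 + 1, so a_6 = 1.
  2 = 2*1 + 0, so a_7 = 2.
so x = [2; 5, 1, 2, 1, 4, 1, 2].
Convergents (p_i = a_i*p_{i-1} + p_{i-2}, q_i = a_i*q_{i-1} + q_{i-2} with p_{-2}=0, p_{-1}=1, q_{-2}=1, q_{-1}=0), until the denominator exceeds 24:
  i=0: a_0=2, p_0 = 2*1 + 0 = 2, q_0 = 2*0 + 1 = 1.
  i=1: a_1=5, p_1 = 5*2 + 1 = 11, q_1 = 5*1 + 0 = 5.
  i=2: a_2=1, p_2 = 1*11 + 2 = 13, q_2 = 1*5 + 1 = 6.
  i=3: a_3=2, p_3 = 2*13 + 11 = 37, q_3 = 2*6 + 5 = 17.
  i=4: a_4=1, p_4 = 1*37 + 13 = 50, q_4 = 1*17 + 6 = 23.
  i=5: a_5=4, p_5 = 4*50 + 37 = 237, q_5 = 4*23 + 17 = 109.
q_5 = 109 > 24, so the last convergent with denominator <= 24 is p_4/q_4 = 50/23.
The closest fraction with denominator <= 24 is either p_4/q_4 or the intermediate fraction (k*p_4 + p_3)/(k*q_4 + q_3) with the largest k >= 1 whose denominator stays <= 24; these approach x as k grows, and every other convergent or intermediate fraction in range is farther away.
Largest k: floor((24 - q_3)/q_4) = floor((24 - 17)/23) = 0.
Since k = 0, no intermediate fraction beyond p_4/q_4 has denominator <= 24, so the convergent 50/23 is the closest (its error is |811*23 - 50*373|/(373*23) = 3/8579).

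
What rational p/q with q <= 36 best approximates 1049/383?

63/23

Expand x = 1049/383 as a continued fraction with the Euclidean algorithm:
  1049 = 2*383 + 283, so a_0 = 2.
  383 = 1*283 + 100, so a_1 = 1.
  283 = 2*100 + 83, so a_2 = 2.
  100 = 1*83 + 17, so a_3 = 1.
  83 = 4*17 + 15, so a_4 = 4.
  17 = 1*15 + 2, so a_5 = 1.
  15 = 7*2 + 1, so a_6 = 7.
  2 = 2*1 + 0, so a_7 = 2.
so x = [2; 1, 2, 1, 4, 1, 7, 2].
Convergents (p_i = a_i*p_{i-1} + p_{i-2}, q_i = a_i*q_{i-1} + q_{i-2} with p_{-2}=0, p_{-1}=1, q_{-2}=1, q_{-1}=0), until the denominator exceeds 36:
  i=0: a_0=2, p_0 = 2*1 + 0 = 2, q_0 = 2*0 + 1 = 1.
  i=1: a_1=1, p_1 = 1*2 + 1 = 3, q_1 = 1*1 + 0 = 1.
  i=2: a_2=2, p_2 = 2*3 + 2 = 8, q_2 = 2*1 + 1 = 3.
  i=3: a_3=1, p_3 = 1*8 + 3 = 11, q_3 = 1*3 + 1 = 4.
  i=4: a_4=4, p_4 = 4*11 + 8 = 52, q_4 = 4*4 + 3 = 19.
  i=5: a_5=1, p_5 = 1*52 + 11 = 63, q_5 = 1*19 + 4 = 23.
  i=6: a_6=7, p_6 = 7*63 + 52 = 493, q_6 = 7*23 + 19 = 180.
q_6 = 180 > 36, so the last convergent with denominator <= 36 is p_5/q_5 = 63/23.
The closest fraction with denominator <= 36 is either p_5/q_5 or the intermediate fraction (k*p_5 + p_4)/(k*q_5 + q_4) with the largest k >= 1 whose denominator stays <= 36; these approach x as k grows, and every other convergent or intermediate fraction in range is farther away.
Largest k: floor((36 - q_4)/q_5) = floor((36 - 19)/23) = 0.
Since k = 0, no intermediate fraction beyond p_5/q_5 has denominator <= 36, so the convergent 63/23 is the closest (its error is |1049*23 - 63*383|/(383*23) = 2/8809).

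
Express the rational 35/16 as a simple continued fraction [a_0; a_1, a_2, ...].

Run the Euclidean algorithm on 35 and 16; the successive quotients are the partial quotients a_0, a_1, ... (each step inverts the fractional part left over by the previous one):
  35 = 2*16 + 3, so a_0 = 2.
  16 = 5*3 + 1, so a_1 = 5.
  3 = 3*1 + 0, so a_2 = 3.
The remainder reaches 0 after 3 divisions, so the expansion has 3 partial quotients, read off in order.

[2; 5, 3]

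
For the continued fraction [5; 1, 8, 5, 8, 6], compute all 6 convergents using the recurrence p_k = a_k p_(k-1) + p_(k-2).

5/1, 6/1, 53/9, 271/46, 2221/377, 13597/2308

Using the convergent recurrence p_i = a_i*p_{i-1} + p_{i-2}, q_i = a_i*q_{i-1} + q_{i-2} with p_{-2}=0, p_{-1}=1, q_{-2}=1, q_{-1}=0:
  i=0: a_0=5, p_0 = 5*1 + 0 = 5, q_0 = 5*0 + 1 = 1.
  i=1: a_1=1, p_1 = 1*5 + 1 = 6, q_1 = 1*1 + 0 = 1.
  i=2: a_2=8, p_2 = 8*6 + 5 = 53, q_2 = 8*1 + 1 = 9.
  i=3: a_3=5, p_3 = 5*53 + 6 = 271, q_3 = 5*9 + 1 = 46.
  i=4: a_4=8, p_4 = 8*271 + 53 = 2221, q_4 = 8*46 + 9 = 377.
  i=5: a_5=6, p_5 = 6*2221 + 271 = 13597, q_5 = 6*377 + 46 = 2308.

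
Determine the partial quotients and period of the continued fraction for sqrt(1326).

Write x_i = (sqrt(1326) + m_i)/d_i with (m_0, d_0) = (0, 1). a_0 = floor(sqrt(1326)) = 36, since 36^2 = 1296 <= 1326 < 1369 = 37^2.
Iterate m_{i+1} = d_i*a_i - m_i, d_{i+1} = (1326 - m_{i+1}^2)/d_i, a_{i+1} = floor((a_0 + m_{i+1})/d_{i+1}):
  m_1 = 1*36 - 0 = 36, d_1 = (1326 - 36^2)/1 = 30/1 = 30, a_1 = floor((36 + 36)/30) = 2.
  m_2 = 30*2 - 36 = 24, d_2 = (1326 - 24^2)/30 = 750/30 = 25, a_2 = floor((36 + 24)/25) = 2.
  m_3 = 25*2 - 24 = 26, d_3 = (1326 - 26^2)/25 = 650/25 = 26, a_3 = floor((36 + 26)/26) = 2.
  m_4 = 26*2 - 26 = 26, d_4 = (1326 - 26^2)/26 = 650/26 = 25, a_4 = floor((36 + 26)/25) = 2.
  m_5 = 25*2 - 26 = 24, d_5 = (1326 - 24^2)/25 = 750/25 = 30, a_5 = floor((36 + 24)/30) = 2.
  m_6 = 30*2 - 24 = 36, d_6 = (1326 - 36^2)/30 = 30/30 = 1, a_6 = floor((36 + 36)/1) = 72.
  m_7 = 1*72 - 36 = 36, d_7 = (1326 - 36^2)/1 = 30/1 = 30: (m_7, d_7) = (m_1, d_1) = (36, 30), so from here the quotients repeat a_1, ..., a_6; the period length is 6.
Hence the expansion of sqrt(1326) is a_0 = 36 followed by the repeating block 2, 2, 2, 2, 2, 72 (period 6).

[36; (2, 2, 2, 2, 2, 72)]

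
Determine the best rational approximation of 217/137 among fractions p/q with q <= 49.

19/12

Expand x = 217/137 as a continued fraction with the Euclidean algorithm:
  217 = 1*137 + 80, so a_0 = 1.
  137 = 1*80 + 57, so a_1 = 1.
  80 = 1*57 + 23, so a_2 = 1.
  57 = 2*23 + 11, so a_3 = 2.
  23 = 2*11 + 1, so a_4 = 2.
  11 = 11*1 + 0, so a_5 = 11.
so x = [1; 1, 1, 2, 2, 11].
Convergents (p_i = a_i*p_{i-1} + p_{i-2}, q_i = a_i*q_{i-1} + q_{i-2} with p_{-2}=0, p_{-1}=1, q_{-2}=1, q_{-1}=0), until the denominator exceeds 49:
  i=0: a_0=1, p_0 = 1*1 + 0 = 1, q_0 = 1*0 + 1 = 1.
  i=1: a_1=1, p_1 = 1*1 + 1 = 2, q_1 = 1*1 + 0 = 1.
  i=2: a_2=1, p_2 = 1*2 + 1 = 3, q_2 = 1*1 + 1 = 2.
  i=3: a_3=2, p_3 = 2*3 + 2 = 8, q_3 = 2*2 + 1 = 5.
  i=4: a_4=2, p_4 = 2*8 + 3 = 19, q_4 = 2*5 + 2 = 12.
  i=5: a_5=11, p_5 = 11*19 + 8 = 217, q_5 = 11*12 + 5 = 137.
q_5 = 137 > 49, so the last convergent with denominator <= 49 is p_4/q_4 = 19/12.
The closest fraction with denominator <= 49 is either p_4/q_4 or the intermediate fraction (k*p_4 + p_3)/(k*q_4 + q_3) with the largest k >= 1 whose denominator stays <= 49; these approach x as k grows, and every other convergent or intermediate fraction in range is farther away.
Largest k: floor((49 - q_3)/q_4) = floor((49 - 5)/12) = 3.
That gives (3*19 + 8)/(3*12 + 5) = 65/41.
Compare the errors: |x - 19/12| = |217*12 - 19*137|/(137*12) = 1/1644, and |x - 65/41| = |217*41 - 65*137|/(137*41) = 8/5617.
Cross-multiplying, 1*5617 = 5617 < 13152 = 8*1644, so 1/1644 is smaller: the convergent 19/12 is closer to x than 65/41.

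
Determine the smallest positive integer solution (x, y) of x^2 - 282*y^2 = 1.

First expand sqrt(282) as a continued fraction. With x_i = (sqrt(282) + m_i)/d_i and (m_0, d_0) = (0, 1): a_0 = floor(sqrt(282)) = 16, since 16^2 = 256 <= 282 < 289 = 17^2.
Iterate m_{i+1} = d_i*a_i - m_i, d_{i+1} = (282 - m_{i+1}^2)/d_i, a_{i+1} = floor((a_0 + m_{i+1})/d_{i+1}):
  m_1 = 1*16 - 0 = 16, d_1 = (282 - 16^2)/1 = 26/1 = 26, a_1 = floor((16 + 16)/26) = 1.
  m_2 = 26*1 - 16 = 10, d_2 = (282 - 10^2)/26 = 182/26 = 7, a_2 = floor((16 + 10)/7) = 3.
  m_3 = 7*3 - 10 = 11, d_3 = (282 - 11^2)/7 = 161/7 = 23, a_3 = floor((16 + 11)/23) = 1.
  m_4 = 23*1 - 11 = 12, d_4 = (282 - 12^2)/23 = 138/23 = 6, a_4 = floor((16 + 12)/6) = 4.
  m_5 = 6*4 - 12 = 12, d_5 = (282 - 12^2)/6 = 138/6 = 23, a_5 = floor((16 + 12)/23) = 1.
  m_6 = 23*1 - 12 = 11, d_6 = (282 - 11^2)/23 = 161/23 = 7, a_6 = floor((16 + 11)/7) = 3.
  m_7 = 7*3 - 11 = 10, d_7 = (282 - 10^2)/7 = 182/7 = 26, a_7 = floor((16 + 10)/26) = 1.
  m_8 = 26*1 - 10 = 16, d_8 = (282 - 16^2)/26 = 26/26 = 1, a_8 = floor((16 + 16)/1) = 32.
  m_9 = 1*32 - 16 = 16, d_9 = (282 - 16^2)/1 = 26/1 = 26: (m_9, d_9) = (m_1, d_1) = (16, 26), so from here the quotients repeat a_1, ..., a_8; the period length is 8.
So sqrt(282) = [16; (1, 3, 1, 4, 1, 3, 1, 32)] with period length k = 8.
k is even, so the fundamental solution of x^2 - 282y^2 = 1 is (p_{k-1}, q_{k-1}) = (p_7, q_7); compute convergents through index 7.
Convergents (p_i = a_i*p_{i-1} + p_{i-2}, q_i = a_i*q_{i-1} + q_{i-2} with p_{-2}=0, p_{-1}=1, q_{-2}=1, q_{-1}=0):
  i=0: a_0=16, p_0 = 16*1 + 0 = 16, q_0 = 16*0 + 1 = 1.
  i=1: a_1=1, p_1 = 1*16 + 1 = 17, q_1 = 1*1 + 0 = 1.
  i=2: a_2=3, p_2 = 3*17 + 16 = 67, q_2 = 3*1 + 1 = 4.
  i=3: a_3=1, p_3 = 1*67 + 17 = 84, q_3 = 1*4 + 1 = 5.
  i=4: a_4=4, p_4 = 4*84 + 67 = 403, q_4 = 4*5 + 4 = 24.
  i=5: a_5=1, p_5 = 1*403 + 84 = 487, q_5 = 1*24 + 5 = 29.
  i=6: a_6=3, p_6 = 3*487 + 403 = 1864, q_6 = 3*29 + 24 = 111.
  i=7: a_7=1, p_7 = 1*1864 + 487 = 2351, q_7 = 1*111 + 29 = 140.
Check: 2351^2 - 282*140^2 = 5527201 - 5527200 = 1, so (x, y) = (2351, 140) solves the equation, and by the theorem it is the least positive solution.

(x, y) = (2351, 140)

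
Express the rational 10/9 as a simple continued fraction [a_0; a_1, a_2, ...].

Run the Euclidean algorithm on 10 and 9; the successive quotients are the partial quotients a_0, a_1, ... (each step inverts the fractional part left over by the previous one):
  10 = 1*9 + 1, so a_0 = 1.
  9 = 9*1 + 0, so a_1 = 9.
The remainder reaches 0 after 2 divisions, so the expansion has 2 partial quotients, read off in order.

[1; 9]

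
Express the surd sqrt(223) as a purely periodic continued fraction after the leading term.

[14; (1, 13, 1, 28)]

Write x_i = (sqrt(223) + m_i)/d_i with (m_0, d_0) = (0, 1). a_0 = floor(sqrt(223)) = 14, since 14^2 = 196 <= 223 < 225 = 15^2.
Iterate m_{i+1} = d_i*a_i - m_i, d_{i+1} = (223 - m_{i+1}^2)/d_i, a_{i+1} = floor((a_0 + m_{i+1})/d_{i+1}):
  m_1 = 1*14 - 0 = 14, d_1 = (223 - 14^2)/1 = 27/1 = 27, a_1 = floor((14 + 14)/27) = 1.
  m_2 = 27*1 - 14 = 13, d_2 = (223 - 13^2)/27 = 54/27 = 2, a_2 = floor((14 + 13)/2) = 13.
  m_3 = 2*13 - 13 = 13, d_3 = (223 - 13^2)/2 = 54/2 = 27, a_3 = floor((14 + 13)/27) = 1.
  m_4 = 27*1 - 13 = 14, d_4 = (223 - 14^2)/27 = 27/27 = 1, a_4 = floor((14 + 14)/1) = 28.
  m_5 = 1*28 - 14 = 14, d_5 = (223 - 14^2)/1 = 27/1 = 27: (m_5, d_5) = (m_1, d_1) = (14, 27), so from here the quotients repeat a_1, ..., a_4; the period length is 4.
Hence the expansion of sqrt(223) is a_0 = 14 followed by the repeating block 1, 13, 1, 28 (period 4).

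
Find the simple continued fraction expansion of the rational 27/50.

Run the Euclidean algorithm on 27 and 50; the successive quotients are the partial quotients a_0, a_1, ... (each step inverts the fractional part left over by the previous one):
  27 = 0*50 + 27, so a_0 = 0.
  50 = 1*27 + 23, so a_1 = 1.
  27 = 1*23 + 4, so a_2 = 1.
  23 = 5*4 + 3, so a_3 = 5.
  4 = 1*3 + 1, so a_4 = 1.
  3 = 3*1 + 0, so a_5 = 3.
The remainder reaches 0 after 6 divisions, so the expansion has 6 partial quotients, read off in order.

[0; 1, 1, 5, 1, 3]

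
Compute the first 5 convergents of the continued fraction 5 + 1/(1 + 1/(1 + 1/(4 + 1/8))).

Using the convergent recurrence p_i = a_i*p_{i-1} + p_{i-2}, q_i = a_i*q_{i-1} + q_{i-2} with p_{-2}=0, p_{-1}=1, q_{-2}=1, q_{-1}=0:
  i=0: a_0=5, p_0 = 5*1 + 0 = 5, q_0 = 5*0 + 1 = 1.
  i=1: a_1=1, p_1 = 1*5 + 1 = 6, q_1 = 1*1 + 0 = 1.
  i=2: a_2=1, p_2 = 1*6 + 5 = 11, q_2 = 1*1 + 1 = 2.
  i=3: a_3=4, p_3 = 4*11 + 6 = 50, q_3 = 4*2 + 1 = 9.
  i=4: a_4=8, p_4 = 8*50 + 11 = 411, q_4 = 8*9 + 2 = 74.

5/1, 6/1, 11/2, 50/9, 411/74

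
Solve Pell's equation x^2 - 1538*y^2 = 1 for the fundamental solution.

First expand sqrt(1538) as a continued fraction. With x_i = (sqrt(1538) + m_i)/d_i and (m_0, d_0) = (0, 1): a_0 = floor(sqrt(1538)) = 39, since 39^2 = 1521 <= 1538 < 1600 = 40^2.
Iterate m_{i+1} = d_i*a_i - m_i, d_{i+1} = (1538 - m_{i+1}^2)/d_i, a_{i+1} = floor((a_0 + m_{i+1})/d_{i+1}):
  m_1 = 1*39 - 0 = 39, d_1 = (1538 - 39^2)/1 = 17/1 = 17, a_1 = floor((39 + 39)/17) = 4.
  m_2 = 17*4 - 39 = 29, d_2 = (1538 - 29^2)/17 = 697/17 = 41, a_2 = floor((39 + 29)/41) = 1.
  m_3 = 41*1 - 29 = 12, d_3 = (1538 - 12^2)/41 = 1394/41 = 34, a_3 = floor((39 + 12)/34) = 1.
  m_4 = 34*1 - 12 = 22, d_4 = (1538 - 22^2)/34 = 1054/34 = 31, a_4 = floor((39 + 22)/31) = 1.
  m_5 = 31*1 - 22 = 9, d_5 = (1538 - 9^2)/31 = 1457/31 = 47, a_5 = floor((39 + 9)/47) = 1.
  m_6 = 47*1 - 9 = 38, d_6 = (1538 - 38^2)/47 = 94/47 = 2, a_6 = floor((39 + 38)/2) = 38.
  m_7 = 2*38 - 38 = 38, d_7 = (1538 - 38^2)/2 = 94/2 = 47, a_7 = floor((39 + 38)/47) = 1.
  m_8 = 47*1 - 38 = 9, d_8 = (1538 - 9^2)/47 = 1457/47 = 31, a_8 = floor((39 + 9)/31) = 1.
  m_9 = 31*1 - 9 = 22, d_9 = (1538 - 22^2)/31 = 1054/31 = 34, a_9 = floor((39 + 22)/34) = 1.
  m_10 = 34*1 - 22 = 12, d_10 = (1538 - 12^2)/34 = 1394/34 = 41, a_10 = floor((39 + 12)/41) = 1.
  m_11 = 41*1 - 12 = 29, d_11 = (1538 - 29^2)/41 = 697/41 = 17, a_11 = floor((39 + 29)/17) = 4.
  m_12 = 17*4 - 29 = 39, d_12 = (1538 - 39^2)/17 = 17/17 = 1, a_12 = floor((39 + 39)/1) = 78.
  m_13 = 1*78 - 39 = 39, d_13 = (1538 - 39^2)/1 = 17/1 = 17: (m_13, d_13) = (m_1, d_1) = (39, 17), so from here the quotients repeat a_1, ..., a_12; the period length is 12.
So sqrt(1538) = [39; (4, 1, 1, 1, 1, 38, 1, 1, 1, 1, 4, 78)] with period length k = 12.
k is even, so the fundamental solution of x^2 - 1538y^2 = 1 is (p_{k-1}, q_{k-1}) = (p_11, q_11); compute convergents through index 11.
Convergents (p_i = a_i*p_{i-1} + p_{i-2}, q_i = a_i*q_{i-1} + q_{i-2} with p_{-2}=0, p_{-1}=1, q_{-2}=1, q_{-1}=0):
  i=0: a_0=39, p_0 = 39*1 + 0 = 39, q_0 = 39*0 + 1 = 1.
  i=1: a_1=4, p_1 = 4*39 + 1 = 157, q_1 = 4*1 + 0 = 4.
  i=2: a_2=1, p_2 = 1*157 + 39 = 196, q_2 = 1*4 + 1 = 5.
  i=3: a_3=1, p_3 = 1*196 + 157 = 353, q_3 = 1*5 + 4 = 9.
  i=4: a_4=1, p_4 = 1*353 + 196 = 549, q_4 = 1*9 + 5 = 14.
  i=5: a_5=1, p_5 = 1*549 + 353 = 902, q_5 = 1*14 + 9 = 23.
  i=6: a_6=38, p_6 = 38*902 + 549 = 34825, q_6 = 38*23 + 14 = 888.
  i=7: a_7=1, p_7 = 1*34825 + 902 = 35727, q_7 = 1*888 + 23 = 911.
  i=8: a_8=1, p_8 = 1*35727 + 34825 = 70552, q_8 = 1*911 + 888 = 1799.
  i=9: a_9=1, p_9 = 1*70552 + 35727 = 106279, q_9 = 1*1799 + 911 = 2710.
  i=10: a_10=1, p_10 = 1*106279 + 70552 = 176831, q_10 = 1*2710 + 1799 = 4509.
  i=11: a_11=4, p_11 = 4*176831 + 106279 = 813603, q_11 = 4*4509 + 2710 = 20746.
Check: 813603^2 - 1538*20746^2 = 661949841609 - 661949841608 = 1, so (x, y) = (813603, 20746) solves the equation, and by the theorem it is the least positive solution.

(x, y) = (813603, 20746)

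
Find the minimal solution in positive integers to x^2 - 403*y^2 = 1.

First expand sqrt(403) as a continued fraction. With x_i = (sqrt(403) + m_i)/d_i and (m_0, d_0) = (0, 1): a_0 = floor(sqrt(403)) = 20, since 20^2 = 400 <= 403 < 441 = 21^2.
Iterate m_{i+1} = d_i*a_i - m_i, d_{i+1} = (403 - m_{i+1}^2)/d_i, a_{i+1} = floor((a_0 + m_{i+1})/d_{i+1}):
  m_1 = 1*20 - 0 = 20, d_1 = (403 - 20^2)/1 = 3/1 = 3, a_1 = floor((20 + 20)/3) = 13.
  m_2 = 3*13 - 20 = 19, d_2 = (403 - 19^2)/3 = 42/3 = 14, a_2 = floor((20 + 19)/14) = 2.
  m_3 = 14*2 - 19 = 9, d_3 = (403 - 9^2)/14 = 322/14 = 23, a_3 = floor((20 + 9)/23) = 1.
  m_4 = 23*1 - 9 = 14, d_4 = (403 - 14^2)/23 = 207/23 = 9, a_4 = floor((20 + 14)/9) = 3.
  m_5 = 9*3 - 14 = 13, d_5 = (403 - 13^2)/9 = 234/9 = 26, a_5 = floor((20 + 13)/26) = 1.
  m_6 = 26*1 - 13 = 13, d_6 = (403 - 13^2)/26 = 234/26 = 9, a_6 = floor((20 + 13)/9) = 3.
  m_7 = 9*3 - 13 = 14, d_7 = (403 - 14^2)/9 = 207/9 = 23, a_7 = floor((20 + 14)/23) = 1.
  m_8 = 23*1 - 14 = 9, d_8 = (403 - 9^2)/23 = 322/23 = 14, a_8 = floor((20 + 9)/14) = 2.
  m_9 = 14*2 - 9 = 19, d_9 = (403 - 19^2)/14 = 42/14 = 3, a_9 = floor((20 + 19)/3) = 13.
  m_10 = 3*13 - 19 = 20, d_10 = (403 - 20^2)/3 = 3/3 = 1, a_10 = floor((20 + 20)/1) = 40.
  m_11 = 1*40 - 20 = 20, d_11 = (403 - 20^2)/1 = 3/1 = 3: (m_11, d_11) = (m_1, d_1) = (20, 3), so from here the quotients repeat a_1, ..., a_10; the period length is 10.
So sqrt(403) = [20; (13, 2, 1, 3, 1, 3, 1, 2, 13, 40)] with period length k = 10.
k is even, so the fundamental solution of x^2 - 403y^2 = 1 is (p_{k-1}, q_{k-1}) = (p_9, q_9); compute convergents through index 9.
Convergents (p_i = a_i*p_{i-1} + p_{i-2}, q_i = a_i*q_{i-1} + q_{i-2} with p_{-2}=0, p_{-1}=1, q_{-2}=1, q_{-1}=0):
  i=0: a_0=20, p_0 = 20*1 + 0 = 20, q_0 = 20*0 + 1 = 1.
  i=1: a_1=13, p_1 = 13*20 + 1 = 261, q_1 = 13*1 + 0 = 13.
  i=2: a_2=2, p_2 = 2*261 + 20 = 542, q_2 = 2*13 + 1 = 27.
  i=3: a_3=1, p_3 = 1*542 + 261 = 803, q_3 = 1*27 + 13 = 40.
  i=4: a_4=3, p_4 = 3*803 + 542 = 2951, q_4 = 3*40 + 27 = 147.
  i=5: a_5=1, p_5 = 1*2951 + 803 = 3754, q_5 = 1*147 + 40 = 187.
  i=6: a_6=3, p_6 = 3*3754 + 2951 = 14213, q_6 = 3*187 + 147 = 708.
  i=7: a_7=1, p_7 = 1*14213 + 3754 = 17967, q_7 = 1*708 + 187 = 895.
  i=8: a_8=2, p_8 = 2*17967 + 14213 = 50147, q_8 = 2*895 + 708 = 2498.
  i=9: a_9=13, p_9 = 13*50147 + 17967 = 669878, q_9 = 13*2498 + 895 = 33369.
Check: 669878^2 - 403*33369^2 = 448736534884 - 448736534883 = 1, so (x, y) = (669878, 33369) solves the equation, and by the theorem it is the least positive solution.

(x, y) = (669878, 33369)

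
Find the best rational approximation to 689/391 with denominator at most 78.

37/21

Expand x = 689/391 as a continued fraction with the Euclidean algorithm:
  689 = 1*391 + 298, so a_0 = 1.
  391 = 1*298 + 93, so a_1 = 1.
  298 = 3*93 + 19, so a_2 = 3.
  93 = 4*19 + 17, so a_3 = 4.
  19 = 1*17 + 2, so a_4 = 1.
  17 = 8*2 + 1, so a_5 = 8.
  2 = 2*1 + 0, so a_6 = 2.
so x = [1; 1, 3, 4, 1, 8, 2].
Convergents (p_i = a_i*p_{i-1} + p_{i-2}, q_i = a_i*q_{i-1} + q_{i-2} with p_{-2}=0, p_{-1}=1, q_{-2}=1, q_{-1}=0), until the denominator exceeds 78:
  i=0: a_0=1, p_0 = 1*1 + 0 = 1, q_0 = 1*0 + 1 = 1.
  i=1: a_1=1, p_1 = 1*1 + 1 = 2, q_1 = 1*1 + 0 = 1.
  i=2: a_2=3, p_2 = 3*2 + 1 = 7, q_2 = 3*1 + 1 = 4.
  i=3: a_3=4, p_3 = 4*7 + 2 = 30, q_3 = 4*4 + 1 = 17.
  i=4: a_4=1, p_4 = 1*30 + 7 = 37, q_4 = 1*17 + 4 = 21.
  i=5: a_5=8, p_5 = 8*37 + 30 = 326, q_5 = 8*21 + 17 = 185.
q_5 = 185 > 78, so the last convergent with denominator <= 78 is p_4/q_4 = 37/21.
The closest fraction with denominator <= 78 is either p_4/q_4 or the intermediate fraction (k*p_4 + p_3)/(k*q_4 + q_3) with the largest k >= 1 whose denominator stays <= 78; these approach x as k grows, and every other convergent or intermediate fraction in range is farther away.
Largest k: floor((78 - q_3)/q_4) = floor((78 - 17)/21) = 2.
That gives (2*37 + 30)/(2*21 + 17) = 104/59.
Compare the errors: |x - 37/21| = |689*21 - 37*391|/(391*21) = 2/8211, and |x - 104/59| = |689*59 - 104*391|/(391*59) = 13/23069.
Cross-multiplying, 2*23069 = 46138 < 106743 = 13*8211, so 2/8211 is smaller: the convergent 37/21 is closer to x than 104/59.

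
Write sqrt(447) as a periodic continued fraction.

[21; (7, 42)]

Write x_i = (sqrt(447) + m_i)/d_i with (m_0, d_0) = (0, 1). a_0 = floor(sqrt(447)) = 21, since 21^2 = 441 <= 447 < 484 = 22^2.
Iterate m_{i+1} = d_i*a_i - m_i, d_{i+1} = (447 - m_{i+1}^2)/d_i, a_{i+1} = floor((a_0 + m_{i+1})/d_{i+1}):
  m_1 = 1*21 - 0 = 21, d_1 = (447 - 21^2)/1 = 6/1 = 6, a_1 = floor((21 + 21)/6) = 7.
  m_2 = 6*7 - 21 = 21, d_2 = (447 - 21^2)/6 = 6/6 = 1, a_2 = floor((21 + 21)/1) = 42.
  m_3 = 1*42 - 21 = 21, d_3 = (447 - 21^2)/1 = 6/1 = 6: (m_3, d_3) = (m_1, d_1) = (21, 6), so from here the quotients repeat a_1, a_2; the period length is 2.
Hence the expansion of sqrt(447) is a_0 = 21 followed by the repeating block 7, 42 (period 2).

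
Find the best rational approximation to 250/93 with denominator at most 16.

Expand x = 250/93 as a continued fraction with the Euclidean algorithm:
  250 = 2*93 + 64, so a_0 = 2.
  93 = 1*64 + 29, so a_1 = 1.
  64 = 2*29 + 6, so a_2 = 2.
  29 = 4*6 + 5, so a_3 = 4.
  6 = 1*5 + 1, so a_4 = 1.
  5 = 5*1 + 0, so a_5 = 5.
so x = [2; 1, 2, 4, 1, 5].
Convergents (p_i = a_i*p_{i-1} + p_{i-2}, q_i = a_i*q_{i-1} + q_{i-2} with p_{-2}=0, p_{-1}=1, q_{-2}=1, q_{-1}=0), until the denominator exceeds 16:
  i=0: a_0=2, p_0 = 2*1 + 0 = 2, q_0 = 2*0 + 1 = 1.
  i=1: a_1=1, p_1 = 1*2 + 1 = 3, q_1 = 1*1 + 0 = 1.
  i=2: a_2=2, p_2 = 2*3 + 2 = 8, q_2 = 2*1 + 1 = 3.
  i=3: a_3=4, p_3 = 4*8 + 3 = 35, q_3 = 4*3 + 1 = 13.
  i=4: a_4=1, p_4 = 1*35 + 8 = 43, q_4 = 1*13 + 3 = 16.
  i=5: a_5=5, p_5 = 5*43 + 35 = 250, q_5 = 5*16 + 13 = 93.
q_5 = 93 > 16, so the last convergent with denominator <= 16 is p_4/q_4 = 43/16.
The closest fraction with denominator <= 16 is either p_4/q_4 or the intermediate fraction (k*p_4 + p_3)/(k*q_4 + q_3) with the largest k >= 1 whose denominator stays <= 16; these approach x as k grows, and every other convergent or intermediate fraction in range is farther away.
Largest k: floor((16 - q_3)/q_4) = floor((16 - 13)/16) = 0.
Since k = 0, no intermediate fraction beyond p_4/q_4 has denominator <= 16, so the convergent 43/16 is the closest (its error is |250*16 - 43*93|/(93*16) = 1/1488).

43/16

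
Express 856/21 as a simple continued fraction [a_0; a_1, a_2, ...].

[40; 1, 3, 5]

Run the Euclidean algorithm on 856 and 21; the successive quotients are the partial quotients a_0, a_1, ... (each step inverts the fractional part left over by the previous one):
  856 = 40*21 + 16, so a_0 = 40.
  21 = 1*16 + 5, so a_1 = 1.
  16 = 3*5 + 1, so a_2 = 3.
  5 = 5*1 + 0, so a_3 = 5.
The remainder reaches 0 after 4 divisions, so the expansion has 4 partial quotients, read off in order.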